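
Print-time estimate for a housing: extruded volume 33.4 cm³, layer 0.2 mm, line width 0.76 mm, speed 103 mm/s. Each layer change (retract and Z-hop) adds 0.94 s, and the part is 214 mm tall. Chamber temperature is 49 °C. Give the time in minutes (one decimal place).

52.3 minutes

Extrusion cross-section = 0.2 × 0.76, so 0.152 mm².
Path length: 33400 mm³ / 0.152 mm² → 219736.8 mm.
Extrusion time = 219736.8 / 103, so 2133.4 s.
Layers = ⌈214/0.2⌉ = 1070.
Layer-change overhead: 1070 × 0.94 → 1005.8 s.
Total = 2133.4 + 1005.8 = 3139.2 s = 52.3 minutes.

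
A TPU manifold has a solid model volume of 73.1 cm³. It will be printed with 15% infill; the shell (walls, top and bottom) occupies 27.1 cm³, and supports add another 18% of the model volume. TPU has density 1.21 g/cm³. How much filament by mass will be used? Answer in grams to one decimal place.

57.1 g

Infill region: 73.1 − 27.1 → 46 cm³.
Infill deposited = 0.15 × 46, so 6.9 cm³.
Support: 0.18 × 73.1 → 13.158 cm³.
Deposited volume = 27.1 + 6.9 + 13.158, so 47.158 cm³.
Mass: 47.158 × 1.21 → 57.06118 g.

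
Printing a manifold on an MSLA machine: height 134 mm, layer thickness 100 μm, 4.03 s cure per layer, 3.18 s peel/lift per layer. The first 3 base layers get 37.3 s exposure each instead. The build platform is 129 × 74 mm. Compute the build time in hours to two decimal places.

Layer count = ceil(134 / 0.1) = 1340.
Base layers = 3 × (37.3 + 3.18), so 121.44 s.
Normal layers = 1337 × (4.03 + 3.18), so 9639.77 s.
Total = 121.44 + 9639.77 = 9761.21 s = 2.71 hours.

2.71 hours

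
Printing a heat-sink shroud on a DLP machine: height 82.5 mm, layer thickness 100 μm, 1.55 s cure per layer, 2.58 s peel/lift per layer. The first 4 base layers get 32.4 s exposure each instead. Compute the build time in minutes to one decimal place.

Layer count = ceil(82.5 / 0.1) = 825.
Bottom layers = 4 × (32.4 + 2.58), so 139.92 s.
Normal layers = 821 × (1.55 + 2.58) = 3390.73 s.
Sum: 139.92 + 3390.73 = 3530.65 s → 58.8 minutes.

58.8 minutes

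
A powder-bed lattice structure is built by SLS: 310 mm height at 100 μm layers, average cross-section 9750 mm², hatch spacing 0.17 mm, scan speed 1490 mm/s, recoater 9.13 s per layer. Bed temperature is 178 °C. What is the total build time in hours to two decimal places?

41.01 hours

Number of layers: 310 / 0.1 → 3100 (rounded up).
Per-layer scan distance: 9750 / 0.17 → 57352.9 mm.
Scan time per layer = 57352.9 / 1490 = 38.4919 s.
Per-layer time: 38.4919 + 9.13 → 47.6219 s.
3100 layers × 47.6219 s/layer = 147627.89 s, i.e. 41.01 hours.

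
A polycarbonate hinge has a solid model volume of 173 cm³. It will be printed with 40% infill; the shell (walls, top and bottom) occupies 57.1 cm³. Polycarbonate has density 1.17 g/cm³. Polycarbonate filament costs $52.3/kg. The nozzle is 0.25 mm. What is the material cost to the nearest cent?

Interior volume = 173 − 57.1 = 115.9 cm³.
Infill volume = 0.40 × 115.9 = 46.36 cm³.
Total extruded: 57.1 + 46.36 → 103.46 cm³.
Mass: 103.46 × 1.17 → 121.0482 g.
At $52.3/kg: 121.0482/1000 × 52.3 = $6.33.

$6.33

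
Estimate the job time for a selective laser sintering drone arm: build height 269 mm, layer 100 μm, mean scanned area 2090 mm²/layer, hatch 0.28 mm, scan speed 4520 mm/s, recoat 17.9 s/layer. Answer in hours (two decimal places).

Layer count = ceil(269 / 0.1) = 2690.
Scan path per layer = 2090 / 0.28, so 7464.3 mm.
Scan time per layer = 7464.3 / 4520, so 1.6514 s.
Time per layer = 1.6514 + 17.9, so 19.5514 s.
2690 layers × 19.5514 s/layer = 52593.266 s, i.e. 14.61 hours.

14.61 hours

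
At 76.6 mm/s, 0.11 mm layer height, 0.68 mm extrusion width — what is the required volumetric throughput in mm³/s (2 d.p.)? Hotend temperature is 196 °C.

Extrusion cross-section: 0.11 × 0.68 → 0.0748 mm².
Q = v·A = 76.6 × 0.0748 = 5.73 mm³/s.

5.73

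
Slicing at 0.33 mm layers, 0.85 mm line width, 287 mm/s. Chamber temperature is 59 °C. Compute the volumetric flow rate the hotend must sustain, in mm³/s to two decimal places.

80.50

Extrusion cross-section = 0.33 × 0.85, so 0.2805 mm².
Volumetric flow = 287 × 0.2805 = 80.50 mm³/s.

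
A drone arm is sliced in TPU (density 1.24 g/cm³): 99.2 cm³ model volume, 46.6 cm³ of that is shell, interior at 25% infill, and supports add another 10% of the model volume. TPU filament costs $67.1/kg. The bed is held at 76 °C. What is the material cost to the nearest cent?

Infill region: 99.2 − 46.6 → 52.6 cm³.
Deposited infill = 0.25 × 52.6 = 13.15 cm³.
Support = 0.10 × 99.2 = 9.92 cm³.
Total extruded: 46.6 + 13.15 + 9.92 → 69.67 cm³.
Mass = 69.67 × 1.24 = 86.3908 g.
Cost = 86.3908 g / 1000 × $67.1/kg = $5.80.

$5.80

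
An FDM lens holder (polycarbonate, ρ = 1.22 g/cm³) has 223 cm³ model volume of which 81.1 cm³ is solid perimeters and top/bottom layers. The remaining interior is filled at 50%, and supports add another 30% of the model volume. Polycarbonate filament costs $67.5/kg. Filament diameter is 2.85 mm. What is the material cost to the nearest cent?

Volume inside the shell = 223 − 81.1, so 141.9 cm³.
Deposited infill = 0.50 × 141.9 = 70.95 cm³.
Support = 0.30 × 223 = 66.9 cm³.
Total extruded = 81.1 + 70.95 + 66.9, so 218.95 cm³.
Mass = 218.95 × 1.22 = 267.119 g.
Cost = 267.119 g / 1000 × $67.5/kg = $18.03.

$18.03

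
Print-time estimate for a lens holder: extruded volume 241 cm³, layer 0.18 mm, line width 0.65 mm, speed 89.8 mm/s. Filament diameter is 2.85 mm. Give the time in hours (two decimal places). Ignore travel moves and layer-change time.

Extrusion cross-section = 0.18 × 0.65, so 0.117 mm².
Toolpath length = 241 cm³ / 0.117 mm² = 241000 / 0.117 = 2059829.1 mm.
Print-move time = 2059829.1 / 89.8, so 22938 s.
That's 22938 s → 6.37 hours.

6.37 hours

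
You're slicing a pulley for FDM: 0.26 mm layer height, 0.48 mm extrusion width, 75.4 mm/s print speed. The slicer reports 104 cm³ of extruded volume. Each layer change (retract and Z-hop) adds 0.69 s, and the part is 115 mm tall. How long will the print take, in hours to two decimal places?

3.15 hours

Bead cross-section: 0.26 × 0.48 → 0.1248 mm².
Toolpath length = 104 cm³ / 0.1248 mm² = 104000 / 0.1248 = 833333.3 mm.
Print-move time = 833333.3 / 75.4, so 11052.2 s.
Layers = ⌈115/0.26⌉ = 443.
Z-hop total = 443 × 0.69 = 305.67 s.
Altogether 11052.2 + 305.67 = 11357.87 s, i.e. 3.15 hours.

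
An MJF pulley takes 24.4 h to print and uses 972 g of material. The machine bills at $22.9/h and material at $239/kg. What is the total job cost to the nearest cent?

Machine cost = 22.9 × 24.4 = $558.76.
Material charge = 239 × 972/1000 = $232.308.
Job cost: 558.76 + 232.308 = 791.068 ≈ $791.07.

$791.07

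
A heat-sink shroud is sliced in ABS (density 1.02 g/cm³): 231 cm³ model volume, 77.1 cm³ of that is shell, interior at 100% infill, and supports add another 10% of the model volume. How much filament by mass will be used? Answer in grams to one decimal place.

259.2 g

Infill region: 231 − 77.1 → 153.9 cm³.
Infill volume = 1.00 × 153.9 = 153.9 cm³.
Support = 0.10 × 231 = 23.1 cm³.
Total extruded: 77.1 + 153.9 + 23.1 → 254.1 cm³.
Mass = 254.1 × 1.02 = 259.182 g.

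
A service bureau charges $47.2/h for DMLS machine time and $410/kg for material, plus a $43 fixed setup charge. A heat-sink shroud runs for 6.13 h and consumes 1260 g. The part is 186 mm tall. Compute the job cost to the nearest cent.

Machine cost: 47.2 × 6.13 → $289.336.
Material cost = 410 × 1260/1000 = $516.60.
Adding setup: 289.336 + 516.60 + 43 → 848.936 ≈ $848.94.

$848.94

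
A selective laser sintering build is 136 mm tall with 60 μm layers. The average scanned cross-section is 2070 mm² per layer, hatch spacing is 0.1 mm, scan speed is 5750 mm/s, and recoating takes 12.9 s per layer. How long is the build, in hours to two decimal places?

Number of layers: 136 / 0.06 → 2267 (rounded up).
Scan path per layer = 2070 / 0.1, so 20700 mm.
Scan time per layer = 20700 / 5750, so 3.6 s.
Layer cycle: 3.6 + 12.9 → 16.5 s.
Total: 2267 × 16.5 s = 37405.5 s → 10.39 hours.

10.39 hours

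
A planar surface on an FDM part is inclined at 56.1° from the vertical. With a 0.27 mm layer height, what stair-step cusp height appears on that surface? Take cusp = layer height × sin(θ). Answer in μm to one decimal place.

224.1 μm

h_c = t·sin θ = 0.27 × 0.8300 = 0.2241 mm (224.1 μm).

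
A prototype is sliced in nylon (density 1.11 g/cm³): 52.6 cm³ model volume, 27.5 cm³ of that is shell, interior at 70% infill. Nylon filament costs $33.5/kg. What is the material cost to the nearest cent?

Interior volume = 52.6 − 27.5, so 25.1 cm³.
Deposited infill = 0.70 × 25.1, so 17.57 cm³.
Deposited volume = 27.5 + 17.57 = 45.07 cm³.
Mass: 45.07 × 1.11 → 50.0277 g.
Cost = 50.0277 g / 1000 × $33.5/kg = $1.68.

$1.68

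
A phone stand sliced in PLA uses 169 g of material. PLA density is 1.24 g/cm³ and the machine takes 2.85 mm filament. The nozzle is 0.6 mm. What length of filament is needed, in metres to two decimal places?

Extruded volume: 169/1.24 = 136.2903 cm³ (136290.3 mm³).
Cross-section of 2.85 mm filament: π·(2.85/2)² = 6.3794 mm².
L = V/A = 136290.3/6.3794 = 21364.13 mm → 21.36 m.

21.36 m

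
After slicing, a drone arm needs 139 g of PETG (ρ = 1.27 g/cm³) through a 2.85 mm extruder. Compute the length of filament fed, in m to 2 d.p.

Volume = 139 g / 1.27 g·cm⁻³ = 109.4488 cm³ = 109448.8 mm³.
Filament cross-section = π × (2.85/2)² = 6.3794 mm².
Length = 109448.8 / 6.3794 = 17156.6 mm = 17.16 m.

17.16 m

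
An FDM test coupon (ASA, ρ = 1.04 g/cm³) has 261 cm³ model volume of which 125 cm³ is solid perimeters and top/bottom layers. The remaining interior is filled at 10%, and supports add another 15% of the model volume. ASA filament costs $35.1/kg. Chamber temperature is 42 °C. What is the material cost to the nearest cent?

Volume inside the shell = 261 − 125, so 136 cm³.
Deposited infill = 0.10 × 136 = 13.6 cm³.
Support = 0.15 × 261, so 39.15 cm³.
Deposited volume = 125 + 13.6 + 39.15, so 177.75 cm³.
Mass = 177.75 × 1.04 = 184.86 g.
Cost = 184.86 g / 1000 × $35.1/kg = $6.49.

$6.49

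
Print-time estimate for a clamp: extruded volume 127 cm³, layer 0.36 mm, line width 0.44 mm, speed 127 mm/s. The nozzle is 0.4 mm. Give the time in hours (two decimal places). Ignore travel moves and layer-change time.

Line area = 0.36 × 0.44, so 0.1584 mm².
Path length: 127000 mm³ / 0.1584 mm² → 801767.7 mm.
Print-move time = 801767.7 / 127, so 6313.1 s.
Converting: 6313.1 s = 1.75 hours.

1.75 hours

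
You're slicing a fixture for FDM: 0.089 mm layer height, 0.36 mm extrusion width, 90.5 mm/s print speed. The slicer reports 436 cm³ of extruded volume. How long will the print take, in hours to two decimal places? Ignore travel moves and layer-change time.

Line area: 0.089 × 0.36 → 0.03204 mm².
Path length: 436000 mm³ / 0.03204 mm² → 13607990 mm.
Extrusion time = 13607990 / 90.5, so 150364.5 s.
150364.5 s = 41.77 hours.

41.77 hours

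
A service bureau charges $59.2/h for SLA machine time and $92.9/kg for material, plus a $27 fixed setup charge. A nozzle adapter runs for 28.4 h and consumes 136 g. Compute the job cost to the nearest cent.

Time charge = 59.2 × 28.4, so $1681.28.
Material cost = 92.9 × 136/1000, so $12.6344.
Total = 1681.28 + 12.6344 + 27 = 1720.9144 ≈ $1720.91.

$1720.91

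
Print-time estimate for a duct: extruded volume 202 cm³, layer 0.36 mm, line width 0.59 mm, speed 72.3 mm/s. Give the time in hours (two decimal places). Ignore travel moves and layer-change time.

3.65 hours

Bead cross-section = 0.36 × 0.59 = 0.2124 mm².
Toolpath length = 202 cm³ / 0.2124 mm² = 202000 / 0.2124 = 951035.8 mm.
Print-move time = 951035.8 / 72.3, so 13154 s.
13154 s = 3.65 hours.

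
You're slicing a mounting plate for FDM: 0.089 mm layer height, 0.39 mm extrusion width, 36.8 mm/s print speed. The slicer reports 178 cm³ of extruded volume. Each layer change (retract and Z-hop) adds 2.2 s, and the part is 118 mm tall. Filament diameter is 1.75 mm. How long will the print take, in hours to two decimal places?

39.52 hours

Bead cross-section: 0.089 × 0.39 → 0.03471 mm².
Path length: 178000 mm³ / 0.03471 mm² → 5128205.1 mm.
Time extruding = 5128205.1 / 36.8, so 139353.4 s.
Layers = ⌈118/0.089⌉ = 1326.
Layer-change overhead: 1326 × 2.2 → 2917.2 s.
Altogether 139353.4 + 2917.2 = 142270.6 s, i.e. 39.52 hours.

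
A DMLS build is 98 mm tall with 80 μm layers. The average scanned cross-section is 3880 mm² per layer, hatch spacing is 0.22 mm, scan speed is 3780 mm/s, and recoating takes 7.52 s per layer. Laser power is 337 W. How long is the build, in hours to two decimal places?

Layer count = ceil(98 / 0.08) = 1225.
Per-layer scan distance: 3880 / 0.22 → 17636.4 mm.
Scan time per layer = 17636.4 / 3780, so 4.6657 s.
Layer cycle: 4.6657 + 7.52 → 12.1857 s.
1225 layers × 12.1857 s/layer = 14927.4825 s, i.e. 4.15 hours.

4.15 hours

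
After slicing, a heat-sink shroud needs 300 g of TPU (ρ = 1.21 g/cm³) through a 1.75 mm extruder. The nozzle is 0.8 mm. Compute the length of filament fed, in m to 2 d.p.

103.08 m

Volume = 300 g / 1.21 g·cm⁻³ = 247.9339 cm³ = 247933.9 mm³.
Cross-section of 1.75 mm filament: π·(1.75/2)² = 2.4053 mm².
Length = 247933.9 / 2.4053 = 103078.16 mm = 103.08 m.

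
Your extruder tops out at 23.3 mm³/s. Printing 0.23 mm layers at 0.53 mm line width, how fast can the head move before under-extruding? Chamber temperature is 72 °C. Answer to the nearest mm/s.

191 mm/s

A: 0.23 × 0.53 → 0.1219 mm².
v_max = Q/A = 23.3/0.1219 = 191.14 mm/s → 191 mm/s.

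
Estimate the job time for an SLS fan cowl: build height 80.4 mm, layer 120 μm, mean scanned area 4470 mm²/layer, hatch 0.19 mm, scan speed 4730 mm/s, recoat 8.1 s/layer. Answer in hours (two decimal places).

2.43 hours

Layers = ⌈80.4/0.12⌉ = 670.
Hatch length per layer = 4470 / 0.19 = 23526.3 mm.
Scan time per layer = 23526.3 / 4730 = 4.9738 s.
Layer cycle: 4.9738 + 8.1 → 13.0738 s.
670 layers × 13.0738 s/layer = 8759.446 s, i.e. 2.43 hours.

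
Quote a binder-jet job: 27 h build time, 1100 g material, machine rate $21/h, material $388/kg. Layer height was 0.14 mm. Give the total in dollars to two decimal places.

$993.80

Machine cost = 21 × 27 = $567.00.
Material cost = 388 × 1100/1000, so $426.80.
Total = 567.00 + 426.80 = $993.80.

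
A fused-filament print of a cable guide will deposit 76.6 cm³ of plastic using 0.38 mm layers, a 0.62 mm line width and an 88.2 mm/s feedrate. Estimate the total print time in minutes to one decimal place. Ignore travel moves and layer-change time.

61.4 minutes

Line area = 0.38 × 0.62 = 0.2356 mm².
Total extruded path = 76600/0.2356 = 325127.3 mm.
Print-move time = 325127.3 / 88.2 = 3686.3 s.
That's 3686.3 s → 61.4 minutes.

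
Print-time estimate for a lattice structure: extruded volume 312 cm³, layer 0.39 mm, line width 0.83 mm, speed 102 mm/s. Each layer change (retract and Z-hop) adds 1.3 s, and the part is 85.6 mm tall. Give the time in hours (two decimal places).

2.70 hours

Bead cross-section = 0.39 × 0.83 = 0.3237 mm².
Path length: 312000 mm³ / 0.3237 mm² → 963855.4 mm.
Print-move time = 963855.4 / 102 = 9449.6 s.
Number of layers: 85.6 / 0.39 → 220 (rounded up).
Layer-change overhead: 220 × 1.3 → 286 s.
Total = 9449.6 + 286 = 9735.6 s = 2.70 hours.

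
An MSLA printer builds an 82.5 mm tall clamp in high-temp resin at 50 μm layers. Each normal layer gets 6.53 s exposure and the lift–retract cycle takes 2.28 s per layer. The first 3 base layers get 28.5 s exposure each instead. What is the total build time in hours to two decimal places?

4.06 hours

Layer count = ceil(82.5 / 0.05) = 1650.
Burn-in layers: 3 × (28.5 + 2.28) → 92.34 s.
Remaining layers: 1647 × (6.53 + 2.28) → 14510.07 s.
Sum: 92.34 + 14510.07 = 14602.41 s → 4.06 hours.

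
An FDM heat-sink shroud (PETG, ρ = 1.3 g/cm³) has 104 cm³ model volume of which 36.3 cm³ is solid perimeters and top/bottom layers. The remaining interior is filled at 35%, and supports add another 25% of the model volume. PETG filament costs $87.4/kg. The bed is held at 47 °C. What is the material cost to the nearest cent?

$9.77

Infill region = 104 − 36.3, so 67.7 cm³.
Infill volume = 0.35 × 67.7, so 23.695 cm³.
Support = 0.25 × 104, so 26 cm³.
Deposited volume = 36.3 + 23.695 + 26 = 85.995 cm³.
Mass = 85.995 × 1.3, so 111.7935 g.
At $87.4/kg: 111.7935/1000 × 87.4 = $9.77.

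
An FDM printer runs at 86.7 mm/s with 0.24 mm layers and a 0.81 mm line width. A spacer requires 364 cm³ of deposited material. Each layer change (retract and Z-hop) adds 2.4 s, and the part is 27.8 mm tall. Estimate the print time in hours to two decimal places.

Extrusion cross-section = 0.24 × 0.81, so 0.1944 mm².
Path length: 364000 mm³ / 0.1944 mm² → 1872428 mm.
Print-move time = 1872428 / 86.7 = 21596.6 s.
Number of layers: 27.8 / 0.24 → 116 (rounded up).
Z-hop total = 116 × 2.4 = 278.4 s.
Total = 21596.6 + 278.4 = 21875 s = 6.08 hours.

6.08 hours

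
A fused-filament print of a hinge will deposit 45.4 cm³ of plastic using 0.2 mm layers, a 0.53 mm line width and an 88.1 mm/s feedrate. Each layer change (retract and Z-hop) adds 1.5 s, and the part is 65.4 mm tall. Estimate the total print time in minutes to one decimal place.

Line area = 0.2 × 0.53, so 0.106 mm².
Path length: 45400 mm³ / 0.106 mm² → 428301.9 mm.
Extrusion time = 428301.9 / 88.1, so 4861.5 s.
Number of layers: 65.4 / 0.2 → 327 (rounded up).
Z-hop total = 327 × 1.5, so 490.5 s.
Altogether 4861.5 + 490.5 = 5352 s, i.e. 89.2 minutes.

89.2 minutes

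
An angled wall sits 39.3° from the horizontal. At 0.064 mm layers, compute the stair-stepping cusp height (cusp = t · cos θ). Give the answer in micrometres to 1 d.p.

49.5 μm

Cusp = layer height × cos(39.3°) = 0.064 × 0.7738 = 0.049523 mm = 49.5 μm.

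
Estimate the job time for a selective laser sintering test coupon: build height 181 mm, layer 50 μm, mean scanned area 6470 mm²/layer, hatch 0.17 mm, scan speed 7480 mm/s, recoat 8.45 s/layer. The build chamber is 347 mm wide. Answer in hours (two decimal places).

13.61 hours

Layers = ⌈181/0.05⌉ = 3620.
Hatch length per layer = 6470 / 0.17, so 38058.8 mm.
Laser time per layer: 38058.8 / 7480 → 5.0881 s.
Layer cycle: 5.0881 + 8.45 → 13.5381 s.
3620 layers × 13.5381 s/layer = 49007.922 s, i.e. 13.61 hours.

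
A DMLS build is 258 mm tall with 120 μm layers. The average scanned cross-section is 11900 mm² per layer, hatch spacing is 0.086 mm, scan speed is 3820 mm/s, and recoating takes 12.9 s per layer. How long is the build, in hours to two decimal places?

29.34 hours

Layers = ⌈258/0.12⌉ = 2150.
Per-layer scan distance = 11900 / 0.086 = 138372.1 mm.
Laser time per layer = 138372.1 / 3820, so 36.2231 s.
Per-layer time = 36.2231 + 12.9 = 49.1231 s.
2150 layers × 49.1231 s/layer = 105614.665 s, i.e. 29.34 hours.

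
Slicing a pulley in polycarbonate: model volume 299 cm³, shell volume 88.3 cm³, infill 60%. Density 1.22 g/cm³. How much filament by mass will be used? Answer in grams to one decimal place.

262.0 g

Volume inside the shell = 299 − 88.3 = 210.7 cm³.
Infill deposited = 0.60 × 210.7 = 126.42 cm³.
Deposited volume: 88.3 + 126.42 → 214.72 cm³.
Mass = 214.72 × 1.22 = 261.9584 g.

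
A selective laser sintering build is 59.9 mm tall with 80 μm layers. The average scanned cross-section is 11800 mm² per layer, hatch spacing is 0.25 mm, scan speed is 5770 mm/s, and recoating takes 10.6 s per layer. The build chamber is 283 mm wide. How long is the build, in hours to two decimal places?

3.91 hours

Layers = ⌈59.9/0.08⌉ = 749.
Scan path per layer = 11800 / 0.25, so 47200 mm.
Per-layer scan time = 47200 / 5770 = 8.1802 s.
Per-layer time = 8.1802 + 10.6, so 18.7802 s.
749 layers × 18.7802 s/layer = 14066.3698 s, i.e. 3.91 hours.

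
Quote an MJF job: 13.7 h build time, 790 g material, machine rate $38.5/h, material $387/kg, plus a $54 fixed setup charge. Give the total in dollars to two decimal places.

Time charge = 38.5 × 13.7, so $527.45.
Material cost = 387 × 790/1000 = $305.73.
Total = 527.45 + 305.73 + 54 = $887.18.

$887.18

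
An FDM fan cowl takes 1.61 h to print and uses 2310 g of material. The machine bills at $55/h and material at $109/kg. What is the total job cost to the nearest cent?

Machine-time cost = 55 × 1.61, so $88.55.
Material cost = 109 × 2310/1000 = $251.79.
Job cost: 88.55 + 251.79 = $340.34.

$340.34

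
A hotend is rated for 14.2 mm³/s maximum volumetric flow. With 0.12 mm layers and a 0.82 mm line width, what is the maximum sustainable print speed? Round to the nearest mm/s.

144 mm/s

A: 0.12 × 0.82 → 0.0984 mm².
v_max = Q/A = 14.2/0.0984 = 144.31 mm/s → 144 mm/s.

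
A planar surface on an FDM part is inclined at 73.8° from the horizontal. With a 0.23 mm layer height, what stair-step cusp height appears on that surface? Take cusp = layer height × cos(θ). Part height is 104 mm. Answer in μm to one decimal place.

Cusp = layer height × cos(73.8°) = 0.23 × 0.2790 = 0.06417 mm = 64.2 μm.

64.2 μm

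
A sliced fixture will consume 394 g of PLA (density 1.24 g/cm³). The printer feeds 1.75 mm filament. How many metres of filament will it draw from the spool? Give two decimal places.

132.10 m

Volume = 394 g / 1.24 g·cm⁻³ = 317.7419 cm³ = 317741.9 mm³.
A = π r² = π × 0.875² = 2.4053 mm².
L = V/A = 317741.9/2.4053 = 132100.74 mm → 132.10 m.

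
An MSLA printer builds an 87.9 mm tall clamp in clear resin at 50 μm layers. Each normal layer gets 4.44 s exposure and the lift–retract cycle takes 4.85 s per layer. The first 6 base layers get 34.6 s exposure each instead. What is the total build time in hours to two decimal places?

4.59 hours

Layers = ⌈87.9/0.05⌉ = 1758.
Base layers = 6 × (34.6 + 4.85), so 236.7 s.
Regular layers: 1752 × (4.44 + 4.85) → 16276.08 s.
Sum: 236.7 + 16276.08 = 16512.78 s → 4.59 hours.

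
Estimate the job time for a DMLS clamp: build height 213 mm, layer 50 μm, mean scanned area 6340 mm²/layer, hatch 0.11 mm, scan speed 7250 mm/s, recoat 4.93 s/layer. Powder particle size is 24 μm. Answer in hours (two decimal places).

Number of layers: 213 / 0.05 → 4260 (rounded up).
Hatch length per layer = 6340 / 0.11 = 57636.4 mm.
Scan time per layer = 57636.4 / 7250 = 7.9498 s.
Time per layer = 7.9498 + 4.93 = 12.8798 s.
Build time = 4260 × 12.8798 = 54867.948 s = 15.24 hours.

15.24 hours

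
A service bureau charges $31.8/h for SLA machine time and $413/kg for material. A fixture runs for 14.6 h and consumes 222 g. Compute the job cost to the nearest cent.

$555.97

Machine-time cost: 31.8 × 14.6 → $464.28.
Material charge = 413 × 222/1000, so $91.686.
Total = 464.28 + 91.686 = 555.966 ≈ $555.97.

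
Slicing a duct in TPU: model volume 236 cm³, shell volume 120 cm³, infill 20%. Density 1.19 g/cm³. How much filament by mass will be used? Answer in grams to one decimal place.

Interior volume = 236 − 120, so 116 cm³.
Deposited infill = 0.20 × 116 = 23.2 cm³.
Total extruded: 120 + 23.2 → 143.2 cm³.
Mass = 143.2 × 1.19, so 170.408 g.

170.4 g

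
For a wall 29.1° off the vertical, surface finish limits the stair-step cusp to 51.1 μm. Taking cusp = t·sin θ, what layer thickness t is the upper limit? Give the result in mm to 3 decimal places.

t = h_c / sin θ = 0.0511 / 0.4863 = 0.105 mm.

0.105 mm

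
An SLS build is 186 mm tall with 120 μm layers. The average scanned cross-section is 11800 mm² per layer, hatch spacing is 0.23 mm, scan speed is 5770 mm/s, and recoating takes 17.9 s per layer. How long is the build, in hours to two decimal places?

11.54 hours

Number of layers: 186 / 0.12 → 1550 (rounded up).
Scan path per layer = 11800 / 0.23 = 51304.3 mm.
Per-layer scan time = 51304.3 / 5770 = 8.8916 s.
Time per layer = 8.8916 + 17.9, so 26.7916 s.
1550 layers × 26.7916 s/layer = 41526.98 s, i.e. 11.54 hours.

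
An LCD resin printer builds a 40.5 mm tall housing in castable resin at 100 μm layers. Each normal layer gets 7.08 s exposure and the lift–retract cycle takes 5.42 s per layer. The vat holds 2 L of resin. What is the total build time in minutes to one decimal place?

Layers = ⌈40.5/0.1⌉ = 405.
Cycle time: 7.08 + 5.42 → 12.5 s.
Total = 405 × 12.5 = 5062.5 s = 84.4 minutes.

84.4 minutes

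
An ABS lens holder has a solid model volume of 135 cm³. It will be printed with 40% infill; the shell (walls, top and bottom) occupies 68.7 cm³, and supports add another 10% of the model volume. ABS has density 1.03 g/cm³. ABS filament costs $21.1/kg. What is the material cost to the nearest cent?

Volume inside the shell: 135 − 68.7 → 66.3 cm³.
Deposited infill = 0.40 × 66.3, so 26.52 cm³.
Support = 0.10 × 135 = 13.5 cm³.
Total printed volume = 68.7 + 26.52 + 13.5 = 108.72 cm³.
Mass = 108.72 × 1.03, so 111.9816 g.
At $21.1/kg: 111.9816/1000 × 21.1 = $2.36.

$2.36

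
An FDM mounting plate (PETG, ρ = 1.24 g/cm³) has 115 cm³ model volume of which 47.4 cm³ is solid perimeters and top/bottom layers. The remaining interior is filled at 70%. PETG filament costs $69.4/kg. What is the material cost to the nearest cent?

$8.15

Volume inside the shell = 115 − 47.4, so 67.6 cm³.
Infill volume: 0.70 × 67.6 → 47.32 cm³.
Total printed volume: 47.4 + 47.32 → 94.72 cm³.
Mass = 94.72 × 1.24 = 117.4528 g.
At $69.4/kg: 117.4528/1000 × 69.4 = $8.15.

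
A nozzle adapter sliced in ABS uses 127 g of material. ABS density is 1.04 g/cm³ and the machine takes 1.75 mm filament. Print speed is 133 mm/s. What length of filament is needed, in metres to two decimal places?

Volume = 127 g / 1.04 g·cm⁻³ = 122.1154 cm³ = 122115.4 mm³.
Filament cross-section = π × (1.75/2)² = 2.4053 mm².
L = V/A = 122115.4/2.4053 = 50769.3 mm → 50.77 m.

50.77 m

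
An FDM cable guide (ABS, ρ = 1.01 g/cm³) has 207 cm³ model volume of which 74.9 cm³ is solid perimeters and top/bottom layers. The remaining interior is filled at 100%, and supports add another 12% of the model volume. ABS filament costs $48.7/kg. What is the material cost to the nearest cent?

$11.40

Infill region = 207 − 74.9 = 132.1 cm³.
Infill deposited = 1.00 × 132.1, so 132.1 cm³.
Support = 0.12 × 207 = 24.84 cm³.
Deposited volume: 74.9 + 132.1 + 24.84 → 231.84 cm³.
Mass: 231.84 × 1.01 → 234.1584 g.
Cost = 234.1584 g / 1000 × $48.7/kg = $11.40.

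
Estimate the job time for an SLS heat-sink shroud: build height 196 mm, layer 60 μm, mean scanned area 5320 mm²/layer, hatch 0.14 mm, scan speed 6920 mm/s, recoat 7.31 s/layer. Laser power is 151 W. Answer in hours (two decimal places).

11.62 hours

Number of layers: 196 / 0.06 → 3267 (rounded up).
Per-layer scan distance = 5320 / 0.14, so 38000 mm.
Scan time per layer = 38000 / 6920 = 5.4913 s.
Layer cycle: 5.4913 + 7.31 → 12.8013 s.
Build time = 3267 × 12.8013 = 41821.8471 s = 11.62 hours.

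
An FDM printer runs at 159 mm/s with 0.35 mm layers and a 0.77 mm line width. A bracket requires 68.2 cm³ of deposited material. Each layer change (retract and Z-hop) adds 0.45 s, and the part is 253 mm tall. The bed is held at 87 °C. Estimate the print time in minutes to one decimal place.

31.9 minutes

Bead cross-section: 0.35 × 0.77 → 0.2695 mm².
Total extruded path = 68200/0.2695 = 253061.2 mm.
Time extruding = 253061.2 / 159 = 1591.6 s.
Layers = ⌈253/0.35⌉ = 723.
Non-print overhead: 723 × 0.45 → 325.35 s.
Altogether 1591.6 + 325.35 = 1916.95 s, i.e. 31.9 minutes.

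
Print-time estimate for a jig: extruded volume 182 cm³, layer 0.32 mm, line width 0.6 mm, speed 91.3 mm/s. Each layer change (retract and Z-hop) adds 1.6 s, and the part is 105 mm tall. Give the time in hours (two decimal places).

3.03 hours

Bead cross-section = 0.32 × 0.6 = 0.192 mm².
Toolpath length = 182 cm³ / 0.192 mm² = 182000 / 0.192 = 947916.7 mm.
Extrusion time = 947916.7 / 91.3, so 10382.4 s.
Layers = ⌈105/0.32⌉ = 329.
Z-hop total = 329 × 1.6 = 526.4 s.
Altogether 10382.4 + 526.4 = 10908.8 s, i.e. 3.03 hours.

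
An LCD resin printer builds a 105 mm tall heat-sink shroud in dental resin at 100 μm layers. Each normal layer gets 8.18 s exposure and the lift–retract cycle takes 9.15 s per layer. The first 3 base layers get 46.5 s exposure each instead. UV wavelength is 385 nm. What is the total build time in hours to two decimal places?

5.09 hours

Layers = ⌈105/0.1⌉ = 1050.
Base layers = 3 × (46.5 + 9.15) = 166.95 s.
Remaining layers = 1047 × (8.18 + 9.15) = 18144.51 s.
Total = 166.95 + 18144.51 = 18311.46 s = 5.09 hours.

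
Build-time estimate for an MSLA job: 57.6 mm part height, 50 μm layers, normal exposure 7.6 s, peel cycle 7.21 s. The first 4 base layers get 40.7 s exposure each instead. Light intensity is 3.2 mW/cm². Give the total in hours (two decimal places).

Layer count = ceil(57.6 / 0.05) = 1152.
Base layers: 4 × (40.7 + 7.21) → 191.64 s.
Normal layers = 1148 × (7.6 + 7.21), so 17001.88 s.
Total = 191.64 + 17001.88 = 17193.52 s = 4.78 hours.

4.78 hours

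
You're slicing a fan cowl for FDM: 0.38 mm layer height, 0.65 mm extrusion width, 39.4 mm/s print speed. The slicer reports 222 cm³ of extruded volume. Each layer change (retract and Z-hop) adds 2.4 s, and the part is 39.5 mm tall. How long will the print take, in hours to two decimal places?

Line area = 0.38 × 0.65 = 0.247 mm².
Total extruded path = 222000/0.247 = 898785.4 mm.
Extrusion time = 898785.4 / 39.4, so 22811.8 s.
Layers = ⌈39.5/0.38⌉ = 104.
Non-print overhead = 104 × 2.4 = 249.6 s.
Total = 22811.8 + 249.6 = 23061.4 s = 6.41 hours.

6.41 hours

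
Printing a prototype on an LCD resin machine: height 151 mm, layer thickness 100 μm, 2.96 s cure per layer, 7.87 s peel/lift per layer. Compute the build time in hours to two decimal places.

Layer count = ceil(151 / 0.1) = 1510.
Cycle time = 2.96 + 7.87, so 10.83 s.
Total = 1510 × 10.83 = 16353.3 s = 4.54 hours.

4.54 hours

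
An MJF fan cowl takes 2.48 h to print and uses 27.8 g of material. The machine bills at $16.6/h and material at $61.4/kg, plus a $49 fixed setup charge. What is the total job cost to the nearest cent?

Time charge: 16.6 × 2.48 → $41.168.
Material cost = 61.4 × 27.8/1000, so $1.70692.
Adding setup: 41.168 + 1.70692 + 49 → 91.87492 ≈ $91.87.

$91.87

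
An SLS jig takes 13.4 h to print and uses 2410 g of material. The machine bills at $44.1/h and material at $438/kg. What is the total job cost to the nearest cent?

$1646.52

Time charge = 44.1 × 13.4, so $590.94.
Feedstock cost = 438 × 2410/1000 = $1055.58.
Job cost: 590.94 + 1055.58 = $1646.52.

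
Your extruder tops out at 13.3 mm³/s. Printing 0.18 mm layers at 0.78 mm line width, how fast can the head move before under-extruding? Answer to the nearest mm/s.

A: 0.18 × 0.78 → 0.1404 mm².
Max speed = 13.3 / 0.1404 = 94.73 ≈ 95 mm/s.

95 mm/s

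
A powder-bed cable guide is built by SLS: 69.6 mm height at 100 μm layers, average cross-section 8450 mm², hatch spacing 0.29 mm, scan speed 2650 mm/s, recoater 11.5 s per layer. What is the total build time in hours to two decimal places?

Layer count = ceil(69.6 / 0.1) = 696.
Hatch length per layer: 8450 / 0.29 → 29137.9 mm.
Per-layer scan time = 29137.9 / 2650 = 10.9954 s.
Layer cycle: 10.9954 + 11.5 → 22.4954 s.
696 layers × 22.4954 s/layer = 15656.7984 s, i.e. 4.35 hours.

4.35 hours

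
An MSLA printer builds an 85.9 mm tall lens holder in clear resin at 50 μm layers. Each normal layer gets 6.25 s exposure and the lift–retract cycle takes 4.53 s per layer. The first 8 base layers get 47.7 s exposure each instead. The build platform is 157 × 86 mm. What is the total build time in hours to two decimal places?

Layer count = ceil(85.9 / 0.05) = 1718.
Burn-in layers: 8 × (47.7 + 4.53) → 417.84 s.
Normal layers: 1710 × (6.25 + 4.53) → 18433.8 s.
Sum: 417.84 + 18433.8 = 18851.64 s → 5.24 hours.

5.24 hours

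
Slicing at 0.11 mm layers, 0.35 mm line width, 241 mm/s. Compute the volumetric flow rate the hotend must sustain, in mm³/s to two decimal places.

A = 0.11 × 0.35, so 0.0385 mm².
Q = v·A = 241 × 0.0385 = 9.28 mm³/s.

9.28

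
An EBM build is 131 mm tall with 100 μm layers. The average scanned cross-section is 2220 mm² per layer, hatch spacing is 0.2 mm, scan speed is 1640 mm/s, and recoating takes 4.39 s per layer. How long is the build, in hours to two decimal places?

Layers = ⌈131/0.1⌉ = 1310.
Hatch length per layer: 2220 / 0.2 → 11100 mm.
Scan time per layer = 11100 / 1640, so 6.7683 s.
Per-layer time: 6.7683 + 4.39 → 11.1583 s.
Total: 1310 × 11.1583 s = 14617.373 s → 4.06 hours.

4.06 hours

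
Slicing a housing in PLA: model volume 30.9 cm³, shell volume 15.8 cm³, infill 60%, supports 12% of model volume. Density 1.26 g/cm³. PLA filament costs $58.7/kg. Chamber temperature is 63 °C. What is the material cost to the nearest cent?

$2.11

Interior volume = 30.9 − 15.8, so 15.1 cm³.
Infill volume: 0.60 × 15.1 → 9.06 cm³.
Support = 0.12 × 30.9 = 3.708 cm³.
Total extruded: 15.8 + 9.06 + 3.708 → 28.568 cm³.
Mass: 28.568 × 1.26 → 35.99568 g.
Cost = 35.99568 g / 1000 × $58.7/kg = $2.11.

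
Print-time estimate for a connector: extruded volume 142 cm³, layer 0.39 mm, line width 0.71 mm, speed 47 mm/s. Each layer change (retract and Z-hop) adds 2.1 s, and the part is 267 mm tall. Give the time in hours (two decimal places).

Bead cross-section = 0.39 × 0.71, so 0.2769 mm².
Toolpath length = 142 cm³ / 0.2769 mm² = 142000 / 0.2769 = 512820.5 mm.
Time extruding = 512820.5 / 47 = 10911.1 s.
Layers = ⌈267/0.39⌉ = 685.
Layer-change overhead: 685 × 2.1 → 1438.5 s.
Altogether 10911.1 + 1438.5 = 12349.6 s, i.e. 3.43 hours.

3.43 hours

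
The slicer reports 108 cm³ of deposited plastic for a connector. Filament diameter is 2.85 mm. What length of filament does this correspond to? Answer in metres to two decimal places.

16.93 m

Cross-section of 2.85 mm filament: π·(2.85/2)² = 6.3794 mm².
L = 108000 mm³ / 6.3794 mm² = 16929.49 mm, i.e. 16.93 m.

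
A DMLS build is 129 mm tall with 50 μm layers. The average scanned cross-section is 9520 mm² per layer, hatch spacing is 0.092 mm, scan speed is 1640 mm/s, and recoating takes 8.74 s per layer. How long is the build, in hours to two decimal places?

51.48 hours

Layers = ⌈129/0.05⌉ = 2580.
Hatch length per layer: 9520 / 0.092 → 103478.3 mm.
Laser time per layer: 103478.3 / 1640 → 63.0965 s.
Time per layer = 63.0965 + 8.74, so 71.8365 s.
Build time = 2580 × 71.8365 = 185338.17 s = 51.48 hours.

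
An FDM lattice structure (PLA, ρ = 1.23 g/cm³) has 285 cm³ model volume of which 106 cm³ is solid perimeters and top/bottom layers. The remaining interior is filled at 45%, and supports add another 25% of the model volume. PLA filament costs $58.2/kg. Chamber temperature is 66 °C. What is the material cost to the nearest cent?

$18.45

Interior volume: 285 − 106 → 179 cm³.
Infill deposited: 0.45 × 179 → 80.55 cm³.
Support = 0.25 × 285, so 71.25 cm³.
Total printed volume = 106 + 80.55 + 71.25 = 257.8 cm³.
Mass = 257.8 × 1.23 = 317.094 g.
At $58.2/kg: 317.094/1000 × 58.2 = $18.45.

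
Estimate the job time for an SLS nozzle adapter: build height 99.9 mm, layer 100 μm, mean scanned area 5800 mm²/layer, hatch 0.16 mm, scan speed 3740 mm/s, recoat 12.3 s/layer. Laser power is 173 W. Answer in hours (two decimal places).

6.10 hours

Number of layers: 99.9 / 0.1 → 999 (rounded up).
Per-layer scan distance: 5800 / 0.16 → 36250 mm.
Scan time per layer = 36250 / 3740 = 9.6925 s.
Layer cycle = 9.6925 + 12.3 = 21.9925 s.
Total: 999 × 21.9925 s = 21970.5075 s → 6.10 hours.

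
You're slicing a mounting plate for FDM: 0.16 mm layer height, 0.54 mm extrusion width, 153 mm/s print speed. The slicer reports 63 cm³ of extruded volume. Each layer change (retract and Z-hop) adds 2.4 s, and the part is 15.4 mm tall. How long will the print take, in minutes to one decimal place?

Extrusion cross-section = 0.16 × 0.54, so 0.0864 mm².
Path length: 63000 mm³ / 0.0864 mm² → 729166.7 mm.
Extrusion time: 729166.7 / 153 → 4765.8 s.
Number of layers: 15.4 / 0.16 → 97 (rounded up).
Layer-change overhead = 97 × 2.4 = 232.8 s.
Total = 4765.8 + 232.8 = 4998.6 s = 83.3 minutes.

83.3 minutes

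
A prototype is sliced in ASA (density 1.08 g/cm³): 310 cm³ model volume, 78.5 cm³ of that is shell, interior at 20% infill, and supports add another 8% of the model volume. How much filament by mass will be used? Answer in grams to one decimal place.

161.6 g

Volume inside the shell = 310 − 78.5, so 231.5 cm³.
Infill volume = 0.20 × 231.5, so 46.3 cm³.
Support = 0.08 × 310, so 24.8 cm³.
Total extruded: 78.5 + 46.3 + 24.8 → 149.6 cm³.
Mass: 149.6 × 1.08 → 161.568 g.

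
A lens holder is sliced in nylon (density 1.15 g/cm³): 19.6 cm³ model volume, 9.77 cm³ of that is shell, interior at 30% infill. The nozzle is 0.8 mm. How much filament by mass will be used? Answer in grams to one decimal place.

14.6 g

Interior volume = 19.6 − 9.77, so 9.83 cm³.
Deposited infill: 0.30 × 9.83 → 2.949 cm³.
Total extruded: 9.77 + 2.949 → 12.719 cm³.
Mass: 12.719 × 1.15 → 14.62685 g.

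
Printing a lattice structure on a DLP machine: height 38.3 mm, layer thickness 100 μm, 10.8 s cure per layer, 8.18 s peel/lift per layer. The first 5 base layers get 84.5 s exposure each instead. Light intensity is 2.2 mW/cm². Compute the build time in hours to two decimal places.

Layers = ⌈38.3/0.1⌉ = 383.
Base layers: 5 × (84.5 + 8.18) → 463.4 s.
Remaining layers: 378 × (10.8 + 8.18) → 7174.44 s.
Sum: 463.4 + 7174.44 = 7637.84 s → 2.12 hours.

2.12 hours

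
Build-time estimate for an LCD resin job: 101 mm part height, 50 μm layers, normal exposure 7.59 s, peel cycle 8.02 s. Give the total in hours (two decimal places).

8.76 hours

Layers = ⌈101/0.05⌉ = 2020.
Each layer takes: 7.59 + 8.02 → 15.61 s.
Total = 2020 × 15.61 = 31532.2 s = 8.76 hours.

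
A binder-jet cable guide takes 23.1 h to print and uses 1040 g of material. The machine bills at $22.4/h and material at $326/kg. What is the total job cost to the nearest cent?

$856.48

Machine cost = 22.4 × 23.1, so $517.44.
Material charge = 326 × 1040/1000, so $339.04.
Total = 517.44 + 339.04 = $856.48.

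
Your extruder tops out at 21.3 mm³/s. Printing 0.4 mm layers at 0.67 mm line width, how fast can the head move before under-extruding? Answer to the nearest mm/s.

79 mm/s

Bead cross-section = 0.4 × 0.67 = 0.268 mm².
v_max = Q/A = 21.3/0.268 = 79.48 mm/s → 79 mm/s.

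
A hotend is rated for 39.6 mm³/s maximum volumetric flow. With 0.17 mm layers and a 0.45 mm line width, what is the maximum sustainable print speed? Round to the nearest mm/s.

518 mm/s

Bead cross-section = 0.17 × 0.45 = 0.0765 mm².
v_max = Q/A = 39.6/0.0765 = 517.65 mm/s → 518 mm/s.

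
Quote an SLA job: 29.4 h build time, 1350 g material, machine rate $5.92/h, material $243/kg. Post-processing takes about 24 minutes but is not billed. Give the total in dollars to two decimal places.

Time charge = 5.92 × 29.4, so $174.048.
Material charge = 243 × 1350/1000 = $328.05.
Job cost: 174.048 + 328.05 = 502.098 ≈ $502.10.

$502.10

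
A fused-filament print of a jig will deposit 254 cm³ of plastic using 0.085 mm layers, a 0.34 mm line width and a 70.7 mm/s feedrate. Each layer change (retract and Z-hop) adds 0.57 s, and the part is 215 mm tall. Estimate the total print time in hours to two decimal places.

34.93 hours

Extrusion cross-section: 0.085 × 0.34 → 0.0289 mm².
Path length: 254000 mm³ / 0.0289 mm² → 8788927.3 mm.
Print-move time = 8788927.3 / 70.7, so 124313 s.
Layer count = ceil(215 / 0.085) = 2530.
Z-hop total: 2530 × 0.57 → 1442.1 s.
Total = 124313 + 1442.1 = 125755.1 s = 34.93 hours.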